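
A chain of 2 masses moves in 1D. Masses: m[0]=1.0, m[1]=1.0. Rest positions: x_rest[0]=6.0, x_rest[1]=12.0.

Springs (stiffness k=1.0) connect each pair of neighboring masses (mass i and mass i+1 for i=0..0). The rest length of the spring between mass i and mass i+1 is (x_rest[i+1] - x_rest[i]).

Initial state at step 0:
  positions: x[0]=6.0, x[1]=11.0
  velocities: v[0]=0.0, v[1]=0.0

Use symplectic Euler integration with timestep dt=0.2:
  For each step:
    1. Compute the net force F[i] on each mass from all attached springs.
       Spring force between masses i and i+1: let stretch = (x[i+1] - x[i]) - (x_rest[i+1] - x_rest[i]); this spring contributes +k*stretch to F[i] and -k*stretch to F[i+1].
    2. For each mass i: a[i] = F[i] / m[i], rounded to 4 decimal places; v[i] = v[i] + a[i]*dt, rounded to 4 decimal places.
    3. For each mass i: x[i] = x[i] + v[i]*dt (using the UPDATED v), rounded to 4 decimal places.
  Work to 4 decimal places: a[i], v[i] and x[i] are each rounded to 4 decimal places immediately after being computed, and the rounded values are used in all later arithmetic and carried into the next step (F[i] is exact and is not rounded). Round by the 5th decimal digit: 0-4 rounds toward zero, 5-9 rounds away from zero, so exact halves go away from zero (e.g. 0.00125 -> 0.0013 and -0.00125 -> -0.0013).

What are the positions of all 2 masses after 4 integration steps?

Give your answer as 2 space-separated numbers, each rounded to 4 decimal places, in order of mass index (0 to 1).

Step 0: x=[6.0000 11.0000] v=[0.0000 0.0000]
Step 1: x=[5.9600 11.0400] v=[-0.2000 0.2000]
Step 2: x=[5.8832 11.1168] v=[-0.3840 0.3840]
Step 3: x=[5.7757 11.2243] v=[-0.5373 0.5373]
Step 4: x=[5.6462 11.3538] v=[-0.6476 0.6476]

Answer: 5.6462 11.3538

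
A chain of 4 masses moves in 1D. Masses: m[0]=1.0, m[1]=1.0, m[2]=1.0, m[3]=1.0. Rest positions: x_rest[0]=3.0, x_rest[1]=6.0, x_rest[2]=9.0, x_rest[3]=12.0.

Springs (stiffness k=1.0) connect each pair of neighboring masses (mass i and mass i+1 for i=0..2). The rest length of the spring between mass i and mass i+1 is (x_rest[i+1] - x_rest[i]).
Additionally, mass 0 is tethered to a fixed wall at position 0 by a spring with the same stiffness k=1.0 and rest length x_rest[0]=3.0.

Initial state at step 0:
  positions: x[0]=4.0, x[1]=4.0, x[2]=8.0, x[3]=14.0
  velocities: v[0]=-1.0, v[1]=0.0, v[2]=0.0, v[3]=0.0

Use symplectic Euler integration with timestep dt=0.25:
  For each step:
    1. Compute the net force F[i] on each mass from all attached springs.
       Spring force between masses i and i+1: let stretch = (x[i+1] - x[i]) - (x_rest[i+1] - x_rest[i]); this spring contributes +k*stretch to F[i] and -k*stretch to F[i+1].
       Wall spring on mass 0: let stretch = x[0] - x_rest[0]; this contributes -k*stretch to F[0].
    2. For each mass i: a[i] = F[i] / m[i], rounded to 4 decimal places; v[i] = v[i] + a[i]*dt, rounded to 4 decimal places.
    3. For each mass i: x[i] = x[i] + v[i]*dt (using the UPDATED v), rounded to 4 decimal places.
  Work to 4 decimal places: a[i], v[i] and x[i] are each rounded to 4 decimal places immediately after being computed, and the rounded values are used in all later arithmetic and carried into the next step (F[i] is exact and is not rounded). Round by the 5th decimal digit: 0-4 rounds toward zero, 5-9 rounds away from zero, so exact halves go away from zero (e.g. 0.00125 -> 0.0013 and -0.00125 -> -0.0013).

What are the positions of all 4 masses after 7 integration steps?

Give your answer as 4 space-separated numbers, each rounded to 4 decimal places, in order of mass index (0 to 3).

Answer: 0.8689 6.8781 10.0309 10.8181

Derivation:
Step 0: x=[4.0000 4.0000 8.0000 14.0000] v=[-1.0000 0.0000 0.0000 0.0000]
Step 1: x=[3.5000 4.2500 8.1250 13.8125] v=[-2.0000 1.0000 0.5000 -0.7500]
Step 2: x=[2.8281 4.6953 8.3633 13.4570] v=[-2.6875 1.7813 0.9531 -1.4219]
Step 3: x=[2.0962 5.2532 8.6907 12.9707] v=[-2.9277 2.2315 1.3095 -1.9453]
Step 4: x=[1.4306 5.8286 9.0707 12.4044] v=[-2.6625 2.3016 1.5201 -2.2653]
Step 5: x=[0.9504 6.3318 9.4565 11.8172] v=[-1.9207 2.0126 1.5430 -2.3487]
Step 6: x=[0.7472 6.6939 9.7945 11.2700] v=[-0.8130 1.4484 1.3520 -2.1889]
Step 7: x=[0.8689 6.8781 10.0309 10.8181] v=[0.4869 0.7369 0.9457 -1.8078]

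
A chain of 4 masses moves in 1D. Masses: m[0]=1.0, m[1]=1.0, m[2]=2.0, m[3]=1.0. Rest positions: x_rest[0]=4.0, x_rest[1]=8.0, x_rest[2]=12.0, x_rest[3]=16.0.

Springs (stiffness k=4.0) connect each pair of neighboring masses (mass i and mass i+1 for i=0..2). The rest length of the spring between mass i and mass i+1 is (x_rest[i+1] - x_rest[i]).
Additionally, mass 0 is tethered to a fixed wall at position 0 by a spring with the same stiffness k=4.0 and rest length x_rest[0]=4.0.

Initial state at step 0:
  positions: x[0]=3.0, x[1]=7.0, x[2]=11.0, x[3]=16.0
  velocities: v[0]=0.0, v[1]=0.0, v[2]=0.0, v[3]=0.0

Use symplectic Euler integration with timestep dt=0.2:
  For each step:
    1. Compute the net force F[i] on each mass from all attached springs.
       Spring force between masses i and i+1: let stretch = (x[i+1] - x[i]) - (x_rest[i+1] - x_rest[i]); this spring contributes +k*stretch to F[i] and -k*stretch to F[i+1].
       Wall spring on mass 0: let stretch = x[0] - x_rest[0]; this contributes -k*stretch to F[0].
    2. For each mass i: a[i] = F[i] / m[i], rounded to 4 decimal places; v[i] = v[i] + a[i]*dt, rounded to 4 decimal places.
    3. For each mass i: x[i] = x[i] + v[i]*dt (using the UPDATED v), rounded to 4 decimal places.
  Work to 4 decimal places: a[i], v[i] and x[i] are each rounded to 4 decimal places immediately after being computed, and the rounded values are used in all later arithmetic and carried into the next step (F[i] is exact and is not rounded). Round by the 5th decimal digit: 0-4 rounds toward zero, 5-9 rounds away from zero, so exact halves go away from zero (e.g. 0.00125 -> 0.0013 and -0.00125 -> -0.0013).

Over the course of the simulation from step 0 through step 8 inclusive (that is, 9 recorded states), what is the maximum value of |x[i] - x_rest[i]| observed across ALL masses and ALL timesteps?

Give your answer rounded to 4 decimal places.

Answer: 1.3978

Derivation:
Step 0: x=[3.0000 7.0000 11.0000 16.0000] v=[0.0000 0.0000 0.0000 0.0000]
Step 1: x=[3.1600 7.0000 11.0800 15.8400] v=[0.8000 0.0000 0.4000 -0.8000]
Step 2: x=[3.4288 7.0384 11.2144 15.5584] v=[1.3440 0.1920 0.6720 -1.4080]
Step 3: x=[3.7265 7.1674 11.3622 15.2218] v=[1.4886 0.6451 0.7392 -1.6832]
Step 4: x=[3.9785 7.4170 11.4832 14.9076] v=[1.2601 1.2482 0.6051 -1.5709]
Step 5: x=[4.1441 7.7671 11.5529 14.6855] v=[0.8281 1.7504 0.3484 -1.1104]
Step 6: x=[4.2263 8.1432 11.5703 14.6022] v=[0.4112 1.8806 0.0871 -0.4165]
Step 7: x=[4.2590 8.4410 11.5561 14.6738] v=[0.1637 1.4888 -0.0710 0.3580]
Step 8: x=[4.2794 8.5681 11.5421 14.8866] v=[0.1021 0.6353 -0.0700 1.0638]
Max displacement = 1.3978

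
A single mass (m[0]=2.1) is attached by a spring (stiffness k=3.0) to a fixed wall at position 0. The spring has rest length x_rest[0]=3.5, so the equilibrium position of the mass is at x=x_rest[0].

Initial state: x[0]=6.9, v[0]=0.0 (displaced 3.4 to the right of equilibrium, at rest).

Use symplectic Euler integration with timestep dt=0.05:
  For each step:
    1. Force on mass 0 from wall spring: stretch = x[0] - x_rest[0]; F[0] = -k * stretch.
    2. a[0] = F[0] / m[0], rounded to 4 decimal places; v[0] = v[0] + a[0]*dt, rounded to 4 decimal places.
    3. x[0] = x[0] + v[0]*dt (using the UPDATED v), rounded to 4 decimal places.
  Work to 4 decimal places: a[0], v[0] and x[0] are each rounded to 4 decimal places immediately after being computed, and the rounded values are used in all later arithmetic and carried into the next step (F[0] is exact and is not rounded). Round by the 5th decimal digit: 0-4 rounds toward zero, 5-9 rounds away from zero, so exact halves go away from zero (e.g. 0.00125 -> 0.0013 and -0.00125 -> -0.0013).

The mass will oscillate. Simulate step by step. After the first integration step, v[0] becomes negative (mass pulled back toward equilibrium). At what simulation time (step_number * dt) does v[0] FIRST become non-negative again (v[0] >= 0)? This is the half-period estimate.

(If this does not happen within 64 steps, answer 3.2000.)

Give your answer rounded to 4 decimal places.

Answer: 2.6500

Derivation:
Step 0: x=[6.9000] v=[0.0000]
Step 1: x=[6.8879] v=[-0.2429]
Step 2: x=[6.8637] v=[-0.4849]
Step 3: x=[6.8274] v=[-0.7252]
Step 4: x=[6.7793] v=[-0.9629]
Step 5: x=[6.7194] v=[-1.1971]
Step 6: x=[6.6480] v=[-1.4271]
Step 7: x=[6.5654] v=[-1.6520]
Step 8: x=[6.4719] v=[-1.8710]
Step 9: x=[6.3677] v=[-2.0833]
Step 10: x=[6.2533] v=[-2.2881]
Step 11: x=[6.1291] v=[-2.4848]
Step 12: x=[5.9955] v=[-2.6726]
Step 13: x=[5.8530] v=[-2.8509]
Step 14: x=[5.7021] v=[-3.0190]
Step 15: x=[5.5433] v=[-3.1763]
Step 16: x=[5.3772] v=[-3.3223]
Step 17: x=[5.2044] v=[-3.4564]
Step 18: x=[5.0255] v=[-3.5781]
Step 19: x=[4.8411] v=[-3.6871]
Step 20: x=[4.6520] v=[-3.7829]
Step 21: x=[4.4587] v=[-3.8652]
Step 22: x=[4.2620] v=[-3.9337]
Step 23: x=[4.0626] v=[-3.9881]
Step 24: x=[3.8612] v=[-4.0283]
Step 25: x=[3.6585] v=[-4.0541]
Step 26: x=[3.4552] v=[-4.0654]
Step 27: x=[3.2521] v=[-4.0622]
Step 28: x=[3.0499] v=[-4.0445]
Step 29: x=[2.8493] v=[-4.0124]
Step 30: x=[2.6510] v=[-3.9659]
Step 31: x=[2.4557] v=[-3.9053]
Step 32: x=[2.2642] v=[-3.8307]
Step 33: x=[2.0771] v=[-3.7424]
Step 34: x=[1.8951] v=[-3.6408]
Step 35: x=[1.7188] v=[-3.5262]
Step 36: x=[1.5489] v=[-3.3990]
Step 37: x=[1.3859] v=[-3.2596]
Step 38: x=[1.2305] v=[-3.1086]
Step 39: x=[1.0832] v=[-2.9465]
Step 40: x=[0.9445] v=[-2.7739]
Step 41: x=[0.8149] v=[-2.5914]
Step 42: x=[0.6949] v=[-2.3996]
Step 43: x=[0.5849] v=[-2.1992]
Step 44: x=[0.4854] v=[-1.9910]
Step 45: x=[0.3966] v=[-1.7757]
Step 46: x=[0.3189] v=[-1.5540]
Step 47: x=[0.2526] v=[-1.3268]
Step 48: x=[0.1979] v=[-1.0948]
Step 49: x=[0.1550] v=[-0.8589]
Step 50: x=[0.1240] v=[-0.6200]
Step 51: x=[0.1051] v=[-0.3789]
Step 52: x=[0.0983] v=[-0.1364]
Step 53: x=[0.1036] v=[0.1066]
First v>=0 after going negative at step 53, time=2.6500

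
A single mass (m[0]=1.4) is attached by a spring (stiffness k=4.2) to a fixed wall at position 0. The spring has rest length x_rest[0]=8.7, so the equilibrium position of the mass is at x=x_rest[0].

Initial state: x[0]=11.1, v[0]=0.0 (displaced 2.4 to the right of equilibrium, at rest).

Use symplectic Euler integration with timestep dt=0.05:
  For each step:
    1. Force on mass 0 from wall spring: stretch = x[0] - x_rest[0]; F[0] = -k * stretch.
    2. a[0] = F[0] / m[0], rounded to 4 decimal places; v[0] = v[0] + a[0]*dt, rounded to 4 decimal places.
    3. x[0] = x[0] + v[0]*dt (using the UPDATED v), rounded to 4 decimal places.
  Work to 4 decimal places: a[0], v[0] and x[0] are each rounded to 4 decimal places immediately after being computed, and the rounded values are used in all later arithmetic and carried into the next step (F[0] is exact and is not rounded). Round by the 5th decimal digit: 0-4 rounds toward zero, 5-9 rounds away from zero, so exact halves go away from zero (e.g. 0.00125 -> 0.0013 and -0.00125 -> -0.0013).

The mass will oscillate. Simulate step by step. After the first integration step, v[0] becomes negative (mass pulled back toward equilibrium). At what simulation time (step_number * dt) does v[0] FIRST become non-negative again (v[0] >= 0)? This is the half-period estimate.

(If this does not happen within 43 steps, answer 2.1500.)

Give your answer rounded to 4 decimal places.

Step 0: x=[11.1000] v=[0.0000]
Step 1: x=[11.0820] v=[-0.3600]
Step 2: x=[11.0461] v=[-0.7173]
Step 3: x=[10.9926] v=[-1.0692]
Step 4: x=[10.9219] v=[-1.4131]
Step 5: x=[10.8346] v=[-1.7464]
Step 6: x=[10.7313] v=[-2.0666]
Step 7: x=[10.6127] v=[-2.3713]
Step 8: x=[10.4798] v=[-2.6582]
Step 9: x=[10.3335] v=[-2.9252]
Step 10: x=[10.1750] v=[-3.1702]
Step 11: x=[10.0054] v=[-3.3915]
Step 12: x=[9.8260] v=[-3.5873]
Step 13: x=[9.6382] v=[-3.7562]
Step 14: x=[9.4434] v=[-3.8969]
Step 15: x=[9.2430] v=[-4.0084]
Step 16: x=[9.0385] v=[-4.0899]
Step 17: x=[8.8315] v=[-4.1407]
Step 18: x=[8.6235] v=[-4.1604]
Step 19: x=[8.4161] v=[-4.1489]
Step 20: x=[8.2108] v=[-4.1063]
Step 21: x=[8.0092] v=[-4.0329]
Step 22: x=[7.8127] v=[-3.9293]
Step 23: x=[7.6229] v=[-3.7962]
Step 24: x=[7.4412] v=[-3.6346]
Step 25: x=[7.2689] v=[-3.4458]
Step 26: x=[7.1073] v=[-3.2311]
Step 27: x=[6.9577] v=[-2.9922]
Step 28: x=[6.8212] v=[-2.7309]
Step 29: x=[6.6987] v=[-2.4491]
Step 30: x=[6.5913] v=[-2.1489]
Step 31: x=[6.4997] v=[-1.8326]
Step 32: x=[6.4246] v=[-1.5026]
Step 33: x=[6.3665] v=[-1.1613]
Step 34: x=[6.3259] v=[-0.8113]
Step 35: x=[6.3031] v=[-0.4552]
Step 36: x=[6.2983] v=[-0.0957]
Step 37: x=[6.3115] v=[0.2646]
First v>=0 after going negative at step 37, time=1.8500

Answer: 1.8500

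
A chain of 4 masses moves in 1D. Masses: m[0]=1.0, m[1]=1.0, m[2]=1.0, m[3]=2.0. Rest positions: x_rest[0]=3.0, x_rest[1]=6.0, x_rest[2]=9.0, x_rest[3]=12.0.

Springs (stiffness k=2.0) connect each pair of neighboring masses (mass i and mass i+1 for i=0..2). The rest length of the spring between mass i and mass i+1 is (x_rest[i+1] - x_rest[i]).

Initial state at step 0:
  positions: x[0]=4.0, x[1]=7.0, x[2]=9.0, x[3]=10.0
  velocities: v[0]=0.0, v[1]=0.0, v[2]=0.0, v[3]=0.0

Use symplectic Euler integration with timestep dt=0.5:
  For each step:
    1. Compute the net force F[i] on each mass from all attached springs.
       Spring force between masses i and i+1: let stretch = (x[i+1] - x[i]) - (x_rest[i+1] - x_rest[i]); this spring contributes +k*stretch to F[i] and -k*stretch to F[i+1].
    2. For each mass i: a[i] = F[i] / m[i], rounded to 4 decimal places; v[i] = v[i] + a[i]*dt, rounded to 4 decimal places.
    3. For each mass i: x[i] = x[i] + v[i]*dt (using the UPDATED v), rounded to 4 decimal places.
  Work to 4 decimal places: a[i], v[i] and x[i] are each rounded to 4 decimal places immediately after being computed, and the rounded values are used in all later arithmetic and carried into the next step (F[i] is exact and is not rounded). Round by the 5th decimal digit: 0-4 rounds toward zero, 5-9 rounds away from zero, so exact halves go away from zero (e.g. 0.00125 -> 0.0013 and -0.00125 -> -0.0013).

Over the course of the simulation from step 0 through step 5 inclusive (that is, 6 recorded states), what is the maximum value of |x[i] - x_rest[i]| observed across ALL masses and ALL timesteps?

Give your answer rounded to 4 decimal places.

Step 0: x=[4.0000 7.0000 9.0000 10.0000] v=[0.0000 0.0000 0.0000 0.0000]
Step 1: x=[4.0000 6.5000 8.5000 10.5000] v=[0.0000 -1.0000 -1.0000 1.0000]
Step 2: x=[3.7500 5.7500 8.0000 11.2500] v=[-0.5000 -1.5000 -1.0000 1.5000]
Step 3: x=[3.0000 5.1250 8.0000 11.9375] v=[-1.5000 -1.2500 0.0000 1.3750]
Step 4: x=[1.8125 4.8750 8.5313 12.3907] v=[-2.3750 -0.5000 1.0625 0.9063]
Step 5: x=[0.6563 4.9219 9.1641 12.6290] v=[-2.3125 0.0938 1.2656 0.4766]
Max displacement = 2.3437

Answer: 2.3437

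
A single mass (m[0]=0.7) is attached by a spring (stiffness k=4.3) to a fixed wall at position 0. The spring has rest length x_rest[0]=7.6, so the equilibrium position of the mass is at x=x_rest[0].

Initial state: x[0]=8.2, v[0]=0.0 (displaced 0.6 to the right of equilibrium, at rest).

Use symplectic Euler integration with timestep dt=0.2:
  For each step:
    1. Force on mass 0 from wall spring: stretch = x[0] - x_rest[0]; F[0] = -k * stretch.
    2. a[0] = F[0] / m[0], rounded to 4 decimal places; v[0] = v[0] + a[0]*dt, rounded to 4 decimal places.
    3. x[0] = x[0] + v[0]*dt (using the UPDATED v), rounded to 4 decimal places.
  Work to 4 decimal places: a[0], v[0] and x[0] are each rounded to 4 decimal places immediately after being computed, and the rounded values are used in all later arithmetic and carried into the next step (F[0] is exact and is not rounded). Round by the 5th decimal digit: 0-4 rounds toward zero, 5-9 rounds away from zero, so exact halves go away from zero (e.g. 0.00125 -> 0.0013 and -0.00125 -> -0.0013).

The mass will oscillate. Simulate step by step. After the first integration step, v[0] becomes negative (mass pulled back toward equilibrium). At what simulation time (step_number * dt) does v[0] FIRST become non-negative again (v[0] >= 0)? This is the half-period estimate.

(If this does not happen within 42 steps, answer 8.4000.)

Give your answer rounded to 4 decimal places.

Answer: 1.4000

Derivation:
Step 0: x=[8.2000] v=[0.0000]
Step 1: x=[8.0526] v=[-0.7371]
Step 2: x=[7.7940] v=[-1.2932]
Step 3: x=[7.4877] v=[-1.5315]
Step 4: x=[7.2090] v=[-1.3935]
Step 5: x=[7.0264] v=[-0.9131]
Step 6: x=[6.9847] v=[-0.2084]
Step 7: x=[7.0942] v=[0.5475]
First v>=0 after going negative at step 7, time=1.4000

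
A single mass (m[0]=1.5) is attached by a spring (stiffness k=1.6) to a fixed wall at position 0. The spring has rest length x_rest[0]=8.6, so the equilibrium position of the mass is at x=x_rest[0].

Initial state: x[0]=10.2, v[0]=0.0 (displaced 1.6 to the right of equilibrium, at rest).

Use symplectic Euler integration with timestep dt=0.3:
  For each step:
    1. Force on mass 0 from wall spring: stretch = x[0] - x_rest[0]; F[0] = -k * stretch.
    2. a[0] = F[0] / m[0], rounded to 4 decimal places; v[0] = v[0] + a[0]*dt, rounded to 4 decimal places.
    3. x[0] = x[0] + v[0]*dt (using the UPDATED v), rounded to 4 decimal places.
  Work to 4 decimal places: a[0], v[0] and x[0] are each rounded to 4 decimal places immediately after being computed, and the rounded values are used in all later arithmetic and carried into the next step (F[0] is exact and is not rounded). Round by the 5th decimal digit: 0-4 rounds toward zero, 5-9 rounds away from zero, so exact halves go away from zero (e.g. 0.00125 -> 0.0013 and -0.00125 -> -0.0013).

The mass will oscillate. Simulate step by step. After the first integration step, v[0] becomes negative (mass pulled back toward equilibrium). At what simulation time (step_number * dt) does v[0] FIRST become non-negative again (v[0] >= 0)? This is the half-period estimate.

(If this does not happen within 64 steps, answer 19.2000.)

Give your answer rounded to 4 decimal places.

Answer: 3.3000

Derivation:
Step 0: x=[10.2000] v=[0.0000]
Step 1: x=[10.0464] v=[-0.5120]
Step 2: x=[9.7540] v=[-0.9748]
Step 3: x=[9.3508] v=[-1.3441]
Step 4: x=[8.8755] v=[-1.5844]
Step 5: x=[8.3737] v=[-1.6726]
Step 6: x=[7.8936] v=[-1.6002]
Step 7: x=[7.4813] v=[-1.3742]
Step 8: x=[7.1764] v=[-1.0162]
Step 9: x=[7.0082] v=[-0.5607]
Step 10: x=[6.9928] v=[-0.0513]
Step 11: x=[7.1317] v=[0.4630]
First v>=0 after going negative at step 11, time=3.3000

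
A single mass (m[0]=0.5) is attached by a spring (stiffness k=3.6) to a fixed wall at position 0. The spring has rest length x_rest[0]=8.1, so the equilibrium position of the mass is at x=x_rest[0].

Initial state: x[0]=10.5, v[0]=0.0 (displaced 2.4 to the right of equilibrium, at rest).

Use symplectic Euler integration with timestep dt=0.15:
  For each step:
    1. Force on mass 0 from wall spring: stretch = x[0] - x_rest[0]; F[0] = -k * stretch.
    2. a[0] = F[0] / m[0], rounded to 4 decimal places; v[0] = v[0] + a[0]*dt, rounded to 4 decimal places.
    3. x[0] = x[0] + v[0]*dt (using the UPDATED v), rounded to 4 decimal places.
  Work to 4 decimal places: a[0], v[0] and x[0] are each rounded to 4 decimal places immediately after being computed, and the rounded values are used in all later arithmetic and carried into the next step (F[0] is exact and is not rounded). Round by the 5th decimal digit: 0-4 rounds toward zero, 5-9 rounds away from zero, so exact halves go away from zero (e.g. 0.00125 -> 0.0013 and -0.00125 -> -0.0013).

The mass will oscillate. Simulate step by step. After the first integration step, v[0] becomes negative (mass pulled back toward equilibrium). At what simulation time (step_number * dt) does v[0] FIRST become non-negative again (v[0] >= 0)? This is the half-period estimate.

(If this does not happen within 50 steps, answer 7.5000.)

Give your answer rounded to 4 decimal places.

Step 0: x=[10.5000] v=[0.0000]
Step 1: x=[10.1112] v=[-2.5920]
Step 2: x=[9.3966] v=[-4.7641]
Step 3: x=[8.4719] v=[-6.1644]
Step 4: x=[7.4870] v=[-6.5661]
Step 5: x=[6.6014] v=[-5.9041]
Step 6: x=[5.9586] v=[-4.2856]
Step 7: x=[5.6627] v=[-1.9729]
Step 8: x=[5.7616] v=[0.6594]
First v>=0 after going negative at step 8, time=1.2000

Answer: 1.2000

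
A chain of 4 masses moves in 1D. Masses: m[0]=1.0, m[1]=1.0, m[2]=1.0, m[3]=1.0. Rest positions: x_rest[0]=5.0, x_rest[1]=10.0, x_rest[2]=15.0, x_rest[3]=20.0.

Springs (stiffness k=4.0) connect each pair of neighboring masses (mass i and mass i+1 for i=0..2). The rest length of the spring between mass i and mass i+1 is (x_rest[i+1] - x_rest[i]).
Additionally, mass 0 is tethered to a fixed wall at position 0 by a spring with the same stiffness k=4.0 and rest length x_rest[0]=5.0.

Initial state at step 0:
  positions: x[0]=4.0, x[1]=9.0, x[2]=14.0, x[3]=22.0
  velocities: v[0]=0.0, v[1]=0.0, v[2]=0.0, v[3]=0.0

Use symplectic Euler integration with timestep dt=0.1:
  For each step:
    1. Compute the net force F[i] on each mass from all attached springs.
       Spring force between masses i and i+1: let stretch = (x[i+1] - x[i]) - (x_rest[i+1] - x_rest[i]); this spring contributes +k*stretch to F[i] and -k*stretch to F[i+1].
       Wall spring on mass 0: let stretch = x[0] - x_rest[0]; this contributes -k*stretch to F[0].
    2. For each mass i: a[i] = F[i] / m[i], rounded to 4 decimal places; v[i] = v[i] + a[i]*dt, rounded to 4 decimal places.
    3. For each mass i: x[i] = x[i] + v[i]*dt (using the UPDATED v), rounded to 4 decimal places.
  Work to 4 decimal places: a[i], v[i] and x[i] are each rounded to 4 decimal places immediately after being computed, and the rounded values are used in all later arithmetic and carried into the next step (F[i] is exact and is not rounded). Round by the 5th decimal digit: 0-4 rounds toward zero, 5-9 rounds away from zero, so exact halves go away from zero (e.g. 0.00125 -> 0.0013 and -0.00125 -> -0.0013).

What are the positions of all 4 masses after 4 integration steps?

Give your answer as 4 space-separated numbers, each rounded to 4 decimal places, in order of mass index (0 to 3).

Step 0: x=[4.0000 9.0000 14.0000 22.0000] v=[0.0000 0.0000 0.0000 0.0000]
Step 1: x=[4.0400 9.0000 14.1200 21.8800] v=[0.4000 0.0000 1.2000 -1.2000]
Step 2: x=[4.1168 9.0064 14.3456 21.6496] v=[0.7680 0.0640 2.2560 -2.3040]
Step 3: x=[4.2245 9.0308 14.6498 21.3270] v=[1.0771 0.2438 3.0419 -3.2256]
Step 4: x=[4.3555 9.0877 14.9963 20.9374] v=[1.3098 0.5689 3.4652 -3.8965]

Answer: 4.3555 9.0877 14.9963 20.9374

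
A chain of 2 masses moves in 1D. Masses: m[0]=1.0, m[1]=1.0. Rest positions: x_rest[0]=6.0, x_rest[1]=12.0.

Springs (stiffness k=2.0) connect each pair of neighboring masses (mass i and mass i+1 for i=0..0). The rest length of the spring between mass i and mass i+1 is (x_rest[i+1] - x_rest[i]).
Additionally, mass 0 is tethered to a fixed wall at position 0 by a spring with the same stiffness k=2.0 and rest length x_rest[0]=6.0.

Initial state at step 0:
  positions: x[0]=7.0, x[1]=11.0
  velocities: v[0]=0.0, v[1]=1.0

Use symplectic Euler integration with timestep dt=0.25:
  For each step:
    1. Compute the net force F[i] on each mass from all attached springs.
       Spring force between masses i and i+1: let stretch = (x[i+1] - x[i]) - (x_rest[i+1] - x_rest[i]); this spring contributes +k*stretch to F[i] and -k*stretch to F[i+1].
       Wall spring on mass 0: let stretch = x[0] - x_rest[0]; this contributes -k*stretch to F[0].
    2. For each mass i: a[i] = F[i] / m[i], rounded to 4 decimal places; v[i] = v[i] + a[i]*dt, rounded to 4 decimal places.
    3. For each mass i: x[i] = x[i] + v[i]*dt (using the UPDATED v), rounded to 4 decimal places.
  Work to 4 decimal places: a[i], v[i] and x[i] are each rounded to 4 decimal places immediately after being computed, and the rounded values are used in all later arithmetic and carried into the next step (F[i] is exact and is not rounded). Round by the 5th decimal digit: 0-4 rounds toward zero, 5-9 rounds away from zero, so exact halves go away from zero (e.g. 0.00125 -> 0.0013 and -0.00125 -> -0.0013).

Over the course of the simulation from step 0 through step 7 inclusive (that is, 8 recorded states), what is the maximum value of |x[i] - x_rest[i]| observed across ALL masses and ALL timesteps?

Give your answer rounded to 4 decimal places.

Answer: 1.4250

Derivation:
Step 0: x=[7.0000 11.0000] v=[0.0000 1.0000]
Step 1: x=[6.6250 11.5000] v=[-1.5000 2.0000]
Step 2: x=[6.0313 12.1406] v=[-2.3750 2.5625]
Step 3: x=[5.4473 12.7676] v=[-2.3360 2.5079]
Step 4: x=[5.0974 13.2296] v=[-1.3995 1.8478]
Step 5: x=[5.1269 13.4250] v=[0.1179 0.7817]
Step 6: x=[5.5528 13.3332] v=[1.7035 -0.3674]
Step 7: x=[6.2571 13.0188] v=[2.8173 -1.2576]
Max displacement = 1.4250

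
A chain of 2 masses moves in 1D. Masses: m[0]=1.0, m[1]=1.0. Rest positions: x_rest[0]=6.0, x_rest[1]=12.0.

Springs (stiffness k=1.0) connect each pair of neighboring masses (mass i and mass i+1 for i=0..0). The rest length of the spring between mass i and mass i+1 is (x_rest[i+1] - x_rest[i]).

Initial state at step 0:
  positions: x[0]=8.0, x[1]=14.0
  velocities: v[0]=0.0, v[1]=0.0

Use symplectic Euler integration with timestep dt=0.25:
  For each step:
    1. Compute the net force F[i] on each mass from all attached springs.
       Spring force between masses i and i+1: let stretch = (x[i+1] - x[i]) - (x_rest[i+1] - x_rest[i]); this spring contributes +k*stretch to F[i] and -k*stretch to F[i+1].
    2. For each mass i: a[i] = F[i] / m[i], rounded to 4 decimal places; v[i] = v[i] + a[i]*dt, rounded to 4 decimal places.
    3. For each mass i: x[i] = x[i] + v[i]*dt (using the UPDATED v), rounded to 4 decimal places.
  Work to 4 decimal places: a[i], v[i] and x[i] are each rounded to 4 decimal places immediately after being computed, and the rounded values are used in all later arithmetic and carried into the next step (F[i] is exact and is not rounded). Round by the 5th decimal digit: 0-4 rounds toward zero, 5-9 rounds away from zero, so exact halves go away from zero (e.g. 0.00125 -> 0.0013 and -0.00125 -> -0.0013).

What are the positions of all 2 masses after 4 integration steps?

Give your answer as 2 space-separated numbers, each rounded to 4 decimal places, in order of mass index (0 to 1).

Step 0: x=[8.0000 14.0000] v=[0.0000 0.0000]
Step 1: x=[8.0000 14.0000] v=[0.0000 0.0000]
Step 2: x=[8.0000 14.0000] v=[0.0000 0.0000]
Step 3: x=[8.0000 14.0000] v=[0.0000 0.0000]
Step 4: x=[8.0000 14.0000] v=[0.0000 0.0000]

Answer: 8.0000 14.0000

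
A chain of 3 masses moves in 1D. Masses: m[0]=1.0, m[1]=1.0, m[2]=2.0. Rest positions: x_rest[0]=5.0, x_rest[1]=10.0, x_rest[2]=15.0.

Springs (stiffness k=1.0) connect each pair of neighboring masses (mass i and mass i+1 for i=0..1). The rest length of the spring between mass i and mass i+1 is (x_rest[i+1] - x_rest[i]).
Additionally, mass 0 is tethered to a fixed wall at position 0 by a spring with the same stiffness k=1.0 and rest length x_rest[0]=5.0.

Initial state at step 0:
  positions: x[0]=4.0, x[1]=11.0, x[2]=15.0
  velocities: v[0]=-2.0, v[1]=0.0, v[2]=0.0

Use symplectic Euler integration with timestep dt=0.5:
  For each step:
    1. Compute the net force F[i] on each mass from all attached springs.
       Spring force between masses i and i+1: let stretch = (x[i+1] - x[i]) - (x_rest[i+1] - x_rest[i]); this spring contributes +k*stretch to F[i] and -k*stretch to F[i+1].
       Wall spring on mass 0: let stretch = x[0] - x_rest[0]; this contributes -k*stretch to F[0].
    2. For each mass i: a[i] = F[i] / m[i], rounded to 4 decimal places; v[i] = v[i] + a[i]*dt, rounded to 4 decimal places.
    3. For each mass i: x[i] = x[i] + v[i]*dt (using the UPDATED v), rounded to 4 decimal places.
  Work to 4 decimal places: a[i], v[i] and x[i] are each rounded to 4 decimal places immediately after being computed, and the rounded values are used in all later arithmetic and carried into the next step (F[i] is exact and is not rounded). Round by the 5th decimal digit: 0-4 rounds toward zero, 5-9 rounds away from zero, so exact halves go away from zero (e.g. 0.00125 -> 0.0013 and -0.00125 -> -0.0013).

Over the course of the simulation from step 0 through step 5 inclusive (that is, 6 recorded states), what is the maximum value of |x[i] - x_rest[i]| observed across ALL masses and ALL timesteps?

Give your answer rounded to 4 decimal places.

Answer: 1.7460

Derivation:
Step 0: x=[4.0000 11.0000 15.0000] v=[-2.0000 0.0000 0.0000]
Step 1: x=[3.7500 10.2500 15.1250] v=[-0.5000 -1.5000 0.2500]
Step 2: x=[4.1875 9.0938 15.2657] v=[0.8750 -2.3125 0.2813]
Step 3: x=[4.8047 8.2540 15.2599] v=[1.2344 -1.6797 -0.0117]
Step 4: x=[5.0831 8.3033 15.0033] v=[0.5567 0.0986 -0.5132]
Step 5: x=[4.8957 9.2226 14.5342] v=[-0.3748 1.8385 -0.9382]
Max displacement = 1.7460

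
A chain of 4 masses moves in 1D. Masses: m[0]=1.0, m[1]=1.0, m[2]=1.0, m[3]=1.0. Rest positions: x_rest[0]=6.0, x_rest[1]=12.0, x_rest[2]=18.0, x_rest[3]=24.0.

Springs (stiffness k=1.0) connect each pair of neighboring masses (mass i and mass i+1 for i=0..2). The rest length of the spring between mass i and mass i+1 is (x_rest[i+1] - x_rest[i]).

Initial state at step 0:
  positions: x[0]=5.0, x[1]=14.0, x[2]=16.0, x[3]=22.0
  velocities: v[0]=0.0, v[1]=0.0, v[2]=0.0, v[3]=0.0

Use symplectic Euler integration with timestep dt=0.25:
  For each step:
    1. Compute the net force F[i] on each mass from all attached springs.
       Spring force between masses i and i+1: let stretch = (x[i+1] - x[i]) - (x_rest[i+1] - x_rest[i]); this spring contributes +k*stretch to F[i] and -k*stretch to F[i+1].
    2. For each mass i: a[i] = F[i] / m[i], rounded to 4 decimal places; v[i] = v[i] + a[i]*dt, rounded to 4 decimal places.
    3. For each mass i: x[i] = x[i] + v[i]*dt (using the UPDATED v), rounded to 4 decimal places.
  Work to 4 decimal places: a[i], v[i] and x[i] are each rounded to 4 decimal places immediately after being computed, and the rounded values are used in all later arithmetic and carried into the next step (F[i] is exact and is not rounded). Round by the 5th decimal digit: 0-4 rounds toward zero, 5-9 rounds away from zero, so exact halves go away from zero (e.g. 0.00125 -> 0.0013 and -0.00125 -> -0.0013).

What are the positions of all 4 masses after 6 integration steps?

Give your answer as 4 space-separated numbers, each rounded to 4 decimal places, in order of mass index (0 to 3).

Step 0: x=[5.0000 14.0000 16.0000 22.0000] v=[0.0000 0.0000 0.0000 0.0000]
Step 1: x=[5.1875 13.5625 16.2500 22.0000] v=[0.7500 -1.7500 1.0000 0.0000]
Step 2: x=[5.5235 12.7695 16.6914 22.0156] v=[1.3438 -3.1719 1.7656 0.0625]
Step 3: x=[5.9373 11.7688 17.2205 22.0735] v=[1.6553 -4.0029 2.1162 0.2315]
Step 4: x=[6.3406 10.7443 17.7121 22.2031] v=[1.6132 -4.0979 1.9665 0.5183]
Step 5: x=[6.6441 9.8801 18.0489 22.4270] v=[1.2141 -3.4569 1.3473 0.8956]
Step 6: x=[6.7749 9.3242 18.1488 22.7523] v=[0.5231 -2.2237 0.3996 1.3011]

Answer: 6.7749 9.3242 18.1488 22.7523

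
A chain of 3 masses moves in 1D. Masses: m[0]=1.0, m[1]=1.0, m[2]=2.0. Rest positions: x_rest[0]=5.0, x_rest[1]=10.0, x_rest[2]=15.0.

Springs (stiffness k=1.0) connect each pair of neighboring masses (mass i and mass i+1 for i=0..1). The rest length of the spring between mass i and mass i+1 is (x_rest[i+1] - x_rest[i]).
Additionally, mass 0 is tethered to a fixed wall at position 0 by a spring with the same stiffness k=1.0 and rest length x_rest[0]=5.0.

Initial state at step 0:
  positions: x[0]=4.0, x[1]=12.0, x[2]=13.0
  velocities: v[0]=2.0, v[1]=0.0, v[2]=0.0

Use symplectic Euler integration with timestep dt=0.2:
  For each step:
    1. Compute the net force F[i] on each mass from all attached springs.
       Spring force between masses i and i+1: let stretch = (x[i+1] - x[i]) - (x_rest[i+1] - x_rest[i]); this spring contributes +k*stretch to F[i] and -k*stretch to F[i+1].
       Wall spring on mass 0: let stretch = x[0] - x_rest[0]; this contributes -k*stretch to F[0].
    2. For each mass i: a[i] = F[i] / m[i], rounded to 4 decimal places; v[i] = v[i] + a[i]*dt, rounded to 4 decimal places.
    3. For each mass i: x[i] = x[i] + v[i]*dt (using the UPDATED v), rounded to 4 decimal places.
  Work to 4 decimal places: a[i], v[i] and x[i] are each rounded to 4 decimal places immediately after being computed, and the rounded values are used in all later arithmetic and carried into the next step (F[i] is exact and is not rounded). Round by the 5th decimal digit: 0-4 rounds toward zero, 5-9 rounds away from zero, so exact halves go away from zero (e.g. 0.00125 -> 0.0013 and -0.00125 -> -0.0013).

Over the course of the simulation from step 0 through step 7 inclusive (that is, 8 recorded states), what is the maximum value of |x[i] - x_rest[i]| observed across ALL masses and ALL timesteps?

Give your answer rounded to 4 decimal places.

Step 0: x=[4.0000 12.0000 13.0000] v=[2.0000 0.0000 0.0000]
Step 1: x=[4.5600 11.7200 13.0800] v=[2.8000 -1.4000 0.4000]
Step 2: x=[5.2240 11.2080 13.2328] v=[3.3200 -2.5600 0.7640]
Step 3: x=[5.9184 10.5376 13.4451] v=[3.4720 -3.3518 1.0615]
Step 4: x=[6.5608 9.7988 13.6993] v=[3.2122 -3.6941 1.2708]
Step 5: x=[7.0703 9.0865 13.9755] v=[2.5476 -3.5616 1.3808]
Step 6: x=[7.3777 8.4891 14.2539] v=[1.5368 -2.9870 1.3919]
Step 7: x=[7.4344 8.0778 14.5170] v=[0.2835 -2.0563 1.3154]
Max displacement = 2.4344

Answer: 2.4344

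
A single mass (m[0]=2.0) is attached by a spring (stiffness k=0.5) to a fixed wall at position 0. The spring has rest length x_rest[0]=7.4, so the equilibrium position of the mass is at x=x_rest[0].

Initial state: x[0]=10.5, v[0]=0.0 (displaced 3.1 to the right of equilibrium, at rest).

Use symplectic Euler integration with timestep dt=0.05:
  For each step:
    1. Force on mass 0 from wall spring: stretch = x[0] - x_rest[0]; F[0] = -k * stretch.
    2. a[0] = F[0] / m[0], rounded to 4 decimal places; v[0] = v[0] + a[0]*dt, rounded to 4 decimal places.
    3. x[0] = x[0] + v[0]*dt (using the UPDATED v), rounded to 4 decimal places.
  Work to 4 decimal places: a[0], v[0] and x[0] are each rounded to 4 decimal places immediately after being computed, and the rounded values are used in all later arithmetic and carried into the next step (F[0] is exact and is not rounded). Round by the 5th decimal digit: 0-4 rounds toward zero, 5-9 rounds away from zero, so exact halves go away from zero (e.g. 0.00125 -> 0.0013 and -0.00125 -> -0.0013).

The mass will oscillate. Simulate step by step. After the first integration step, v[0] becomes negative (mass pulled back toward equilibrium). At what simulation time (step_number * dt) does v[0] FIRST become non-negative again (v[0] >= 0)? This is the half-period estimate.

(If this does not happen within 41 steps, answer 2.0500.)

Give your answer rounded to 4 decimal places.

Answer: 2.0500

Derivation:
Step 0: x=[10.5000] v=[0.0000]
Step 1: x=[10.4981] v=[-0.0388]
Step 2: x=[10.4942] v=[-0.0775]
Step 3: x=[10.4884] v=[-0.1162]
Step 4: x=[10.4807] v=[-0.1548]
Step 5: x=[10.4710] v=[-0.1933]
Step 6: x=[10.4594] v=[-0.2317]
Step 7: x=[10.4459] v=[-0.2699]
Step 8: x=[10.4305] v=[-0.3080]
Step 9: x=[10.4132] v=[-0.3459]
Step 10: x=[10.3940] v=[-0.3836]
Step 11: x=[10.3730] v=[-0.4210]
Step 12: x=[10.3501] v=[-0.4582]
Step 13: x=[10.3253] v=[-0.4951]
Step 14: x=[10.2987] v=[-0.5317]
Step 15: x=[10.2703] v=[-0.5679]
Step 16: x=[10.2401] v=[-0.6038]
Step 17: x=[10.2081] v=[-0.6393]
Step 18: x=[10.1744] v=[-0.6744]
Step 19: x=[10.1389] v=[-0.7091]
Step 20: x=[10.1017] v=[-0.7433]
Step 21: x=[10.0628] v=[-0.7771]
Step 22: x=[10.0223] v=[-0.8104]
Step 23: x=[9.9801] v=[-0.8432]
Step 24: x=[9.9363] v=[-0.8755]
Step 25: x=[9.8909] v=[-0.9072]
Step 26: x=[9.8440] v=[-0.9383]
Step 27: x=[9.7956] v=[-0.9689]
Step 28: x=[9.7457] v=[-0.9988]
Step 29: x=[9.6943] v=[-1.0281]
Step 30: x=[9.6415] v=[-1.0568]
Step 31: x=[9.5873] v=[-1.0848]
Step 32: x=[9.5317] v=[-1.1121]
Step 33: x=[9.4748] v=[-1.1387]
Step 34: x=[9.4166] v=[-1.1646]
Step 35: x=[9.3571] v=[-1.1898]
Step 36: x=[9.2964] v=[-1.2143]
Step 37: x=[9.2345] v=[-1.2380]
Step 38: x=[9.1715] v=[-1.2609]
Step 39: x=[9.1074] v=[-1.2830]
Step 40: x=[9.0422] v=[-1.3043]
Step 41: x=[8.9760] v=[-1.3248]
v[0] did not become non-negative within 41 steps; using fallback time=2.0500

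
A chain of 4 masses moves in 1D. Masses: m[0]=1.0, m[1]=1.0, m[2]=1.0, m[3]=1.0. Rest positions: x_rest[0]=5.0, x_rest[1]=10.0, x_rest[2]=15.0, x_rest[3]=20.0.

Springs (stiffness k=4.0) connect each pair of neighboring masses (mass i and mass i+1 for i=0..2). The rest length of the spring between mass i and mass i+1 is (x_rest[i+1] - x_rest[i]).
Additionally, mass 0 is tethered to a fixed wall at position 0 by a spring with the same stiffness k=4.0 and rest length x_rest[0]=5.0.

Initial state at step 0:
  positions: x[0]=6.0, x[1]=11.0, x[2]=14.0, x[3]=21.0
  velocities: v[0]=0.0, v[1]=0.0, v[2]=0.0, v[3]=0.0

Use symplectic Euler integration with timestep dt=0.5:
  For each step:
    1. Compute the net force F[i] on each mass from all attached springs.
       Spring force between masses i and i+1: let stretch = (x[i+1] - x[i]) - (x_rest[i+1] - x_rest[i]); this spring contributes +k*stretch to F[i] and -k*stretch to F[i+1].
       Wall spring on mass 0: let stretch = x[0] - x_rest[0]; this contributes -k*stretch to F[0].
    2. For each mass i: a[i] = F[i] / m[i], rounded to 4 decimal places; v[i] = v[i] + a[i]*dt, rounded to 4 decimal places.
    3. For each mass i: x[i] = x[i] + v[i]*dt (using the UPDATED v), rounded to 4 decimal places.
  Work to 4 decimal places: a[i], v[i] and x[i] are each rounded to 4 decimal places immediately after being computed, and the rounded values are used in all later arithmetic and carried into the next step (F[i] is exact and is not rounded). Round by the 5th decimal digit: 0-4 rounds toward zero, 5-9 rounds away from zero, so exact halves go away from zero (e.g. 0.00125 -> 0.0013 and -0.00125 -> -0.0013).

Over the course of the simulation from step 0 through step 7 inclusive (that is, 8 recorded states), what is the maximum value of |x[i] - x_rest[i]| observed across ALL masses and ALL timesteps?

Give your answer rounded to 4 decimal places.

Answer: 3.0000

Derivation:
Step 0: x=[6.0000 11.0000 14.0000 21.0000] v=[0.0000 0.0000 0.0000 0.0000]
Step 1: x=[5.0000 9.0000 18.0000 19.0000] v=[-2.0000 -4.0000 8.0000 -4.0000]
Step 2: x=[3.0000 12.0000 14.0000 21.0000] v=[-4.0000 6.0000 -8.0000 4.0000]
Step 3: x=[7.0000 8.0000 15.0000 21.0000] v=[8.0000 -8.0000 2.0000 0.0000]
Step 4: x=[5.0000 10.0000 15.0000 20.0000] v=[-4.0000 4.0000 0.0000 -2.0000]
Step 5: x=[3.0000 12.0000 15.0000 19.0000] v=[-4.0000 4.0000 0.0000 -2.0000]
Step 6: x=[7.0000 8.0000 16.0000 19.0000] v=[8.0000 -8.0000 2.0000 0.0000]
Step 7: x=[5.0000 11.0000 12.0000 21.0000] v=[-4.0000 6.0000 -8.0000 4.0000]
Max displacement = 3.0000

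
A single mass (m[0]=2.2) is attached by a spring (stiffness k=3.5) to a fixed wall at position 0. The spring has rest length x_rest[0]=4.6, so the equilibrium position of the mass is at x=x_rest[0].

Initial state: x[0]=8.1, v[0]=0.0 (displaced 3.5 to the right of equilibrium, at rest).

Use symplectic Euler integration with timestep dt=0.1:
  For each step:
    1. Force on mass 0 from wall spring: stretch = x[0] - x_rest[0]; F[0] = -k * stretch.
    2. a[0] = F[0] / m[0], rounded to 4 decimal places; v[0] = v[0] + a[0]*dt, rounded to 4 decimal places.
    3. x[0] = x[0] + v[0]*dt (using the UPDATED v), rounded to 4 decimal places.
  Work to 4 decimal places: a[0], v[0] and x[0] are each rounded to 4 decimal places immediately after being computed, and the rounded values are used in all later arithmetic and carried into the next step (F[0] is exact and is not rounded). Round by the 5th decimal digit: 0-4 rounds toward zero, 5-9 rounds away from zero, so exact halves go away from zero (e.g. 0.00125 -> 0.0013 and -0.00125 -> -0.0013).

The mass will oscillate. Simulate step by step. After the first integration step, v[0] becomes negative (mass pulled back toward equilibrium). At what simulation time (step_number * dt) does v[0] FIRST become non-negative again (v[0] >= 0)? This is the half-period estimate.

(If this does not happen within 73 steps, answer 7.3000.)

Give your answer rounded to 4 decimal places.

Answer: 2.5000

Derivation:
Step 0: x=[8.1000] v=[0.0000]
Step 1: x=[8.0443] v=[-0.5568]
Step 2: x=[7.9338] v=[-1.1048]
Step 3: x=[7.7703] v=[-1.6352]
Step 4: x=[7.5563] v=[-2.1396]
Step 5: x=[7.2953] v=[-2.6099]
Step 6: x=[6.9914] v=[-3.0387]
Step 7: x=[6.6495] v=[-3.4192]
Step 8: x=[6.2750] v=[-3.7453]
Step 9: x=[5.8738] v=[-4.0118]
Step 10: x=[5.4524] v=[-4.2145]
Step 11: x=[5.0174] v=[-4.3501]
Step 12: x=[4.5758] v=[-4.4165]
Step 13: x=[4.1345] v=[-4.4127]
Step 14: x=[3.7006] v=[-4.3386]
Step 15: x=[3.2811] v=[-4.1955]
Step 16: x=[2.8825] v=[-3.9857]
Step 17: x=[2.5113] v=[-3.7125]
Step 18: x=[2.1733] v=[-3.3802]
Step 19: x=[1.8739] v=[-2.9941]
Step 20: x=[1.6179] v=[-2.5604]
Step 21: x=[1.4093] v=[-2.0860]
Step 22: x=[1.2515] v=[-1.5784]
Step 23: x=[1.1469] v=[-1.0457]
Step 24: x=[1.0973] v=[-0.4963]
Step 25: x=[1.1034] v=[0.0610]
First v>=0 after going negative at step 25, time=2.5000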